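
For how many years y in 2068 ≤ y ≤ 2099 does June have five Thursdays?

8

June has 30 days; it has five Thursdays when Thursday falls among the first (month-length − 28) days — i.e. when June 1 is one of Thursday/Wednesday.
June 1 by year: 2068:Fri 2069:Sat 2070:Sun 2071:Mon 2072:Wed✓ 2073:Thu✓ 2074:Fri 2075:Sat 2076:Mon 2077:Tue 2078:Wed✓ 2079:Thu✓ 2080:Sat 2081:Sun 2082:Mon 2083:Tue 2084:Thu✓ 2085:Fri 2086:Sat 2087:Sun 2088:Tue 2089:Wed✓ 2090:Thu✓ 2091:Fri 2092:Sun 2093:Mon 2094:Tue 2095:Wed✓ 2096:Fri 2097:Sat 2098:Sun 2099:Mon
Years with five Thursdays: 2072, 2073, 2078, 2079, 2084, 2089, 2090, 2095 → 8.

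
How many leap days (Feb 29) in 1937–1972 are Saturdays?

Leap years in 1937–1972: 9 of them.
Feb 29 weekday advances by 5 (mod 7) from one leap year to the next four years later (or differs when a century non-leap intervenes).
Leap-day weekdays: 1940:Thu 1944:Tue 1948:Sun 1952:Fri 1956:Wed 1960:Mon 1964:Sat✓ 1968:Thu 1972:Tue
Saturday: 1964 → 1.

1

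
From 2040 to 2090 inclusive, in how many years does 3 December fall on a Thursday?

Track 3 December's weekday year by year (advancing +1, or +2 across a Feb 29):
  2040: Mon  2041: Tue (+1)  2042: Wed (+1)  2043: Thu (+1) ✓  2044: Sat (+2)
  2045: Sun (+1)  2046: Mon (+1)  2047: Tue (+1)  2048: Thu (+2) ✓  2049: Fri (+1)
  2050: Sat (+1)  2051: Sun (+1)  2052: Tue (+2)  2053: Wed (+1)  … (23 more years) …
  2077: Fri (+1)  2078: Sat (+1)  2079: Sun (+1)  2080: Tue (+2)  2081: Wed (+1)
  2082: Thu (+1) ✓  2083: Fri (+1)  2084: Sun (+2)  2085: Mon (+1)  2086: Tue (+1)
  2087: Wed (+1)  2088: Fri (+2)  2089: Sat (+1)  2090: Sun (+1)
Thursday years: 2043, 2048, 2054, 2065, 2071, 2076, 2082 — 7 in total.

7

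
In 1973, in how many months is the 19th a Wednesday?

Check the 19th of each month of 1973: Jan 19: Fri, Feb 19: Mon, Mar 19: Mon, Apr 19: Thu, May 19: Sat, Jun 19: Tue, Jul 19: Thu, Aug 19: Sun, Sep 19: Wed, Oct 19: Fri, Nov 19: Mon, Dec 19: Wed.
Wednesday occurs in September, December — 2 months.

2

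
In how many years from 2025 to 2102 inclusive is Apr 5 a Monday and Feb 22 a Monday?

Check each year's weekday for Apr 5 and Feb 22:
  2025: Sat/Sat  2026: Sun/Sun  2027: Mon/Mon ✓  2028: Wed/Tue  2029: Thu/Thu  2030: Fri/Fri  2031: Sat/Sat  2032: Mon/Sun  2033: Tue/Tue  2034: Wed/Wed  2035: Thu/Thu  2036: Sat/Fri  2037: Sun/Sun  2038: Mon/Mon ✓  …(50 more)…  2089: Tue/Tue  2090: Wed/Wed  2091: Thu/Thu  2092: Sat/Fri  2093: Sun/Sun  2094: Mon/Mon ✓  2095: Tue/Tue  2096: Thu/Wed  2097: Fri/Fri  2098: Sat/Sat  2099: Sun/Sun  2100: Mon/Mon ✓  2101: Tue/Tue  2102: Wed/Wed
Both conditions hold in: 2027, 2038, 2049, 2055, 2066, 2077, 2083, 2094, 2100 — 9.

9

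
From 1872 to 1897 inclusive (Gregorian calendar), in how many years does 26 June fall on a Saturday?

Track 26 June's weekday year by year (advancing +1, or +2 across a Feb 29):
  1872: Wed  1873: Thu (+1)  1874: Fri (+1)  1875: Sat (+1) ✓  1876: Mon (+2)
  1877: Tue (+1)  1878: Wed (+1)  1879: Thu (+1)  1880: Sat (+2) ✓  1881: Sun (+1)
  1882: Mon (+1)  1883: Tue (+1)  1884: Thu (+2)  1885: Fri (+1)  1886: Sat (+1) ✓
  1887: Sun (+1)  1888: Tue (+2)  1889: Wed (+1)  1890: Thu (+1)  1891: Fri (+1)
  1892: Sun (+2)  1893: Mon (+1)  1894: Tue (+1)  1895: Wed (+1)  1896: Fri (+2)
  1897: Sat (+1) ✓
Saturday years: 1875, 1880, 1886, 1897 — 4 in total.

4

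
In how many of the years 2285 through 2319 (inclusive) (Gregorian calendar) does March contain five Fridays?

March has 31 days; it has five Fridays when Friday falls among the first (month-length − 28) days — i.e. when March 1 is one of Friday/Thursday/Wednesday.
March 1 by year: 2285:Sun 2286:Mon 2287:Tue 2288:Thu✓ 2289:Fri✓ 2290:Sat 2291:Sun 2292:Tue 2293:Wed✓ 2294:Thu✓ 2295:Fri✓ 2296:Sun 2297:Mon 2298:Tue 2299:Wed✓ …(5 more)… 2305:Wed✓ 2306:Thu✓ 2307:Fri✓ 2308:Sun 2309:Mon 2310:Tue 2311:Wed✓ 2312:Fri✓ 2313:Sat 2314:Sun 2315:Mon 2316:Wed✓ 2317:Thu✓ 2318:Fri✓ 2319:Sat
Years with five Fridays: 2288, 2289, 2293, 2294, 2295, 2299, 2300, 2301, 2305, 2306, 2307, 2311, 2312, 2316, 2317, 2318 → 16.

16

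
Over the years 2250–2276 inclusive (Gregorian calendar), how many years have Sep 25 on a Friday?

Track Sep 25's weekday year by year (advancing +1, or +2 across a Feb 29):
  2250: Wed  2251: Thu (+1)  2252: Sat (+2)  2253: Sun (+1)  2254: Mon (+1)
  2255: Tue (+1)  2256: Thu (+2)  2257: Fri (+1) ✓  2258: Sat (+1)  2259: Sun (+1)
  2260: Tue (+2)  2261: Wed (+1)  2262: Thu (+1)  2263: Fri (+1) ✓  2264: Sun (+2)
  2265: Mon (+1)  2266: Tue (+1)  2267: Wed (+1)  2268: Fri (+2) ✓  2269: Sat (+1)
  2270: Sun (+1)  2271: Mon (+1)  2272: Wed (+2)  2273: Thu (+1)  2274: Fri (+1) ✓
  2275: Sat (+1)  2276: Mon (+2)
Friday years: 2257, 2263, 2268, 2274 — 4 in total.

4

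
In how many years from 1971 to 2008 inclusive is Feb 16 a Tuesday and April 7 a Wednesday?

4

Check each year's weekday for Feb 16 and April 7:
  1971: Tue/Wed ✓  1972: Wed/Fri  1973: Fri/Sat  1974: Sat/Sun  1975: Sun/Mon  1976: Mon/Wed  1977: Wed/Thu  1978: Thu/Fri  1979: Fri/Sat  1980: Sat/Mon  1981: Mon/Tue  1982: Tue/Wed ✓  1983: Wed/Thu  1984: Thu/Sat  …(10 more)…  1995: Thu/Fri  1996: Fri/Sun  1997: Sun/Mon  1998: Mon/Tue  1999: Tue/Wed ✓  2000: Wed/Fri  2001: Fri/Sat  2002: Sat/Sun  2003: Sun/Mon  2004: Mon/Wed  2005: Wed/Thu  2006: Thu/Fri  2007: Fri/Sat  2008: Sat/Mon
Both conditions hold in: 1971, 1982, 1993, 1999 — 4.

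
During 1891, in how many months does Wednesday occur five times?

4

A month of length L has five Wednesdays iff its first Wednesday is on day ≤ L−28 (so day 1–3 in a 31-day month, 1–2 in a 30-day month, day 1 in a leap February).
Checking each month of 1891: Jan starts Thu (31d); Feb starts Sun (28d); Mar starts Sun (31d); Apr starts Wed (30d) ✓; May starts Fri (31d); Jun starts Mon (30d); Jul starts Wed (31d) ✓; Aug starts Sat (31d); Sep starts Tue (30d) ✓; Oct starts Thu (31d); Nov starts Sun (30d); Dec starts Tue (31d) ✓.
Five-Wednesday months: April, July, September, December → 4.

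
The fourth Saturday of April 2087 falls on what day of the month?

April 1, 2087 is a Tuesday, so the first Saturday is the 5th.
The fourth Saturday is 5 + 21 = 26.

26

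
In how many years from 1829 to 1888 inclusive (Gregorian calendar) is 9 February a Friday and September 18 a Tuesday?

6

Check each year's weekday for 9 February and September 18:
  1829: Mon/Fri  1830: Tue/Sat  1831: Wed/Sun  1832: Thu/Tue  1833: Sat/Wed  1834: Sun/Thu  1835: Mon/Fri  1836: Tue/Sun  1837: Thu/Mon  1838: Fri/Tue ✓  1839: Sat/Wed  1840: Sun/Fri  1841: Tue/Sat  1842: Wed/Sun  …(32 more)…  1875: Tue/Sat  1876: Wed/Mon  1877: Fri/Tue ✓  1878: Sat/Wed  1879: Sun/Thu  1880: Mon/Sat  1881: Wed/Sun  1882: Thu/Mon  1883: Fri/Tue ✓  1884: Sat/Thu  1885: Mon/Fri  1886: Tue/Sat  1887: Wed/Sun  1888: Thu/Tue
Both conditions hold in: 1838, 1849, 1855, 1866, 1877, 1883 — 6.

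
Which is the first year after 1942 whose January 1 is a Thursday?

Jan 1 advances by 2 weekdays after a leap year and by 1 after a common year.
1942: Jan 1 is Thursday.
1943: Friday
1944: Saturday (leap)
1945: Monday
1946: Tuesday
1947: Wednesday
1948: Thursday (leap)
1948 begins on a Thursday

1948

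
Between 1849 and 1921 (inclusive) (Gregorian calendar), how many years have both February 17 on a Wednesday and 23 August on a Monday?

Check each year's weekday for February 17 and 23 August:
  1849: Sat/Thu  1850: Sun/Fri  1851: Mon/Sat  1852: Tue/Mon  1853: Thu/Tue  1854: Fri/Wed  1855: Sat/Thu  1856: Sun/Sat  1857: Tue/Sun  1858: Wed/Mon ✓  1859: Thu/Tue  1860: Fri/Thu  1861: Sun/Fri  1862: Mon/Sat  …(45 more)…  1908: Mon/Sun  1909: Wed/Mon ✓  1910: Thu/Tue  1911: Fri/Wed  1912: Sat/Fri  1913: Mon/Sat  1914: Tue/Sun  1915: Wed/Mon ✓  1916: Thu/Wed  1917: Sat/Thu  1918: Sun/Fri  1919: Mon/Sat  1920: Tue/Mon  1921: Thu/Tue
Both conditions hold in: 1858, 1869, 1875, 1886, 1897, 1909, 1915 — 7.

7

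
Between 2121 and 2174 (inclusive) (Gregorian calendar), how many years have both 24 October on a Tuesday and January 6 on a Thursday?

Check each year's weekday for 24 October and January 6:
  2121: Fri/Mon  2122: Sat/Tue  2123: Sun/Wed  2124: Tue/Thu ✓  2125: Wed/Sat  2126: Thu/Sun  2127: Fri/Mon  2128: Sun/Tue  2129: Mon/Thu  2130: Tue/Fri  2131: Wed/Sat  2132: Fri/Sun  2133: Sat/Tue  2134: Sun/Wed  …(26 more)…  2161: Sat/Tue  2162: Sun/Wed  2163: Mon/Thu  2164: Wed/Fri  2165: Thu/Sun  2166: Fri/Mon  2167: Sat/Tue  2168: Mon/Wed  2169: Tue/Fri  2170: Wed/Sat  2171: Thu/Sun  2172: Sat/Mon  2173: Sun/Wed  2174: Mon/Thu
Both conditions hold in: 2124, 2152 — 2.

2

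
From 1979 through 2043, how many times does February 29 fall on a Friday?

3

Leap years in 1979–2043: 16 of them.
Feb 29 weekday advances by 5 (mod 7) from one leap year to the next four years later (or differs when a century non-leap intervenes).
Leap-day weekdays: 1980:Fri✓ 1984:Wed 1988:Mon 1992:Sat 1996:Thu 2000:Tue 2004:Sun 2008:Fri✓ 2012:Wed 2016:Mon 2020:Sat 2024:Thu 2028:Tue 2032:Sun 2036:Fri✓ 2040:Wed
Friday: 1980, 2008, 2036 → 3.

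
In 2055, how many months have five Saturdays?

A month of length L has five Saturdays iff its first Saturday is on day ≤ L−28 (so day 1–3 in a 31-day month, 1–2 in a 30-day month, day 1 in a leap February).
Checking each month of 2055: Jan starts Fri (31d) ✓; Feb starts Mon (28d); Mar starts Mon (31d); Apr starts Thu (30d); May starts Sat (31d) ✓; Jun starts Tue (30d); Jul starts Thu (31d) ✓; Aug starts Sun (31d); Sep starts Wed (30d); Oct starts Fri (31d) ✓; Nov starts Mon (30d); Dec starts Wed (31d).
Five-Saturday months: January, May, July, October → 4.

4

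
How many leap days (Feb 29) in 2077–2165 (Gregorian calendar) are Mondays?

Leap years in 2077–2165: 21 of them.
Feb 29 weekday advances by 5 (mod 7) from one leap year to the next four years later (or differs when a century non-leap intervenes).
Leap-day weekdays: 2080:Thu 2084:Tue 2088:Sun 2092:Fri 2096:Wed 2104:Fri 2108:Wed 2112:Mon✓ 2116:Sat 2120:Thu 2124:Tue 2128:Sun 2132:Fri 2136:Wed 2140:Mon✓ 2144:Sat 2148:Thu 2152:Tue 2156:Sun 2160:Fri 2164:Wed
Monday: 2112, 2140 → 2.

2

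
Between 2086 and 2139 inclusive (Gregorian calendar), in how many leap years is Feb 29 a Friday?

Leap years in 2086–2139: 12 of them.
Feb 29 weekday advances by 5 (mod 7) from one leap year to the next four years later (or differs when a century non-leap intervenes).
Leap-day weekdays: 2088:Sun 2092:Fri✓ 2096:Wed 2104:Fri✓ 2108:Wed 2112:Mon 2116:Sat 2120:Thu 2124:Tue 2128:Sun 2132:Fri✓ 2136:Wed
Friday: 2092, 2104, 2132 → 3.

3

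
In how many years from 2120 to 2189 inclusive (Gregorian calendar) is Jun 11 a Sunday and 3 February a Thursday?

3

Check each year's weekday for Jun 11 and 3 February:
  2120: Tue/Sat  2121: Wed/Mon  2122: Thu/Tue  2123: Fri/Wed  2124: Sun/Thu ✓  2125: Mon/Sat  2126: Tue/Sun  2127: Wed/Mon  2128: Fri/Tue  2129: Sat/Thu  2130: Sun/Fri  2131: Mon/Sat  2132: Wed/Sun  2133: Thu/Tue  …(42 more)…  2176: Tue/Sat  2177: Wed/Mon  2178: Thu/Tue  2179: Fri/Wed  2180: Sun/Thu ✓  2181: Mon/Sat  2182: Tue/Sun  2183: Wed/Mon  2184: Fri/Tue  2185: Sat/Thu  2186: Sun/Fri  2187: Mon/Sat  2188: Wed/Sun  2189: Thu/Tue
Both conditions hold in: 2124, 2152, 2180 — 3.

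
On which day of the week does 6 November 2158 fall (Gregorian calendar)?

Monday

January 1, 2158 is a Sunday.
November 6 is day 310 of the year, i.e. 309 days after Jan 1.
309 mod 7 = 1, so advance 1 weekday from Sunday: Monday.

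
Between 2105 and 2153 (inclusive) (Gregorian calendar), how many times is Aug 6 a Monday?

7

Track Aug 6's weekday year by year (advancing +1, or +2 across a Feb 29):
  2105: Thu  2106: Fri (+1)  2107: Sat (+1)  2108: Mon (+2) ✓  2109: Tue (+1)
  2110: Wed (+1)  2111: Thu (+1)  2112: Sat (+2)  2113: Sun (+1)  2114: Mon (+1) ✓
  2115: Tue (+1)  2116: Thu (+2)  2117: Fri (+1)  2118: Sat (+1)  … (21 more years) …
  2140: Sat (+2)  2141: Sun (+1)  2142: Mon (+1) ✓  2143: Tue (+1)  2144: Thu (+2)
  2145: Fri (+1)  2146: Sat (+1)  2147: Sun (+1)  2148: Tue (+2)  2149: Wed (+1)
  2150: Thu (+1)  2151: Fri (+1)  2152: Sun (+2)  2153: Mon (+1) ✓
Monday years: 2108, 2114, 2125, 2131, 2136, 2142, 2153 — 7 in total.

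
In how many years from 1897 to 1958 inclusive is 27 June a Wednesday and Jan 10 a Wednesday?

7

Check each year's weekday for 27 June and Jan 10:
  1897: Sun/Sun  1898: Mon/Mon  1899: Tue/Tue  1900: Wed/Wed ✓  1901: Thu/Thu  1902: Fri/Fri  1903: Sat/Sat  1904: Mon/Sun  1905: Tue/Tue  1906: Wed/Wed ✓  1907: Thu/Thu  1908: Sat/Fri  1909: Sun/Sun  1910: Mon/Mon  …(34 more)…  1945: Wed/Wed ✓  1946: Thu/Thu  1947: Fri/Fri  1948: Sun/Sat  1949: Mon/Mon  1950: Tue/Tue  1951: Wed/Wed ✓  1952: Fri/Thu  1953: Sat/Sat  1954: Sun/Sun  1955: Mon/Mon  1956: Wed/Tue  1957: Thu/Thu  1958: Fri/Fri
Both conditions hold in: 1900, 1906, 1917, 1923, 1934, 1945, 1951 — 7.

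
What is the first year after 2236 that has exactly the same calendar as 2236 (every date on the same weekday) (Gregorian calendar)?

2264

Two years share a calendar iff Jan 1 falls on the same weekday and both are leap or both are common. 2236: Jan 1 is Friday, leap year.
2237: Jan 1 Sunday, common
2238: Jan 1 Monday, common
2239: Jan 1 Tuesday, common
2240: Jan 1 Wednesday, leap
2241: Jan 1 Friday, common
2242: Jan 1 Saturday, common
2243: Jan 1 Sunday, common
2244: Jan 1 Monday, leap
2245: Jan 1 Wednesday, common
2246: Jan 1 Thursday, common
2247: Jan 1 Friday, common
2248: Jan 1 Saturday, leap
2249: Jan 1 Monday, common
2250: Jan 1 Tuesday, common
2251: Jan 1 Wednesday, common
2252: Jan 1 Thursday, leap
2253: Jan 1 Saturday, common
2254: Jan 1 Sunday, common
2255: Jan 1 Monday, common
2256: Jan 1 Tuesday, leap
2257: Jan 1 Thursday, common
2258: Jan 1 Friday, common
2259: Jan 1 Saturday, common
2260: Jan 1 Sunday, leap
2261: Jan 1 Tuesday, common
2262: Jan 1 Wednesday, common
2263: Jan 1 Thursday, common
2264: Jan 1 Friday, leap
2264 matches on both conditions.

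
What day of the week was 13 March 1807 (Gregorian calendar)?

January 1, 1807 is a Thursday.
March 13 is day 72 of the year, i.e. 71 days after Jan 1.
71 mod 7 = 1, so advance 1 weekday from Thursday: Friday.

Friday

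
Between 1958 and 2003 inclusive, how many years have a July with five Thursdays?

July has 31 days; it has five Thursdays when Thursday falls among the first (month-length − 28) days — i.e. when July 1 is one of Thursday/Wednesday/Tuesday.
July 1 by year: 1958:Tue✓ 1959:Wed✓ 1960:Fri 1961:Sat 1962:Sun 1963:Mon 1964:Wed✓ 1965:Thu✓ 1966:Fri 1967:Sat 1968:Mon 1969:Tue✓ 1970:Wed✓ 1971:Thu✓ 1972:Sat …(16 more)… 1989:Sat 1990:Sun 1991:Mon 1992:Wed✓ 1993:Thu✓ 1994:Fri 1995:Sat 1996:Mon 1997:Tue✓ 1998:Wed✓ 1999:Thu✓ 2000:Sat 2001:Sun 2002:Mon 2003:Tue✓
Years with five Thursdays: 1958, 1959, 1964, 1965, 1969, 1970, 1971, 1975, 1976, 1980, 1981, 1982, 1986, 1987, 1992, 1993, 1997, 1998, 1999, 2003 → 20.

20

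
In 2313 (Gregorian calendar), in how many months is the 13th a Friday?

Check the 13th of each month of 2313: Jan 13: Mon, Feb 13: Thu, Mar 13: Thu, Apr 13: Sun, May 13: Tue, Jun 13: Fri, Jul 13: Sun, Aug 13: Wed, Sep 13: Sat, Oct 13: Mon, Nov 13: Thu, Dec 13: Sat.
Friday occurs in June — 1 month.

1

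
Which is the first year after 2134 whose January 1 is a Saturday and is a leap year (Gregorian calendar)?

Jan 1 advances by 2 weekdays after a leap year and by 1 after a common year.
2134: Jan 1 is Friday.
2135: Saturday
2136: Sunday (leap)
2137: Tuesday
2138: Wednesday
2139: Thursday
2140: Friday (leap)
2141: Sunday
2142: Monday
2143: Tuesday
2144: Wednesday (leap)
2145: Friday
2146: Saturday
2147: Sunday
2148: Monday (leap)
2149: Wednesday
2150: Thursday
2151: Friday
2152: Saturday (leap)
2152 begins on a Saturday and is a leap year.

2152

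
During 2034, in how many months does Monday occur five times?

4

A month of length L has five Mondays iff its first Monday is on day ≤ L−28 (so day 1–3 in a 31-day month, 1–2 in a 30-day month, day 1 in a leap February).
Checking each month of 2034: Jan starts Sun (31d) ✓; Feb starts Wed (28d); Mar starts Wed (31d); Apr starts Sat (30d); May starts Mon (31d) ✓; Jun starts Thu (30d); Jul starts Sat (31d) ✓; Aug starts Tue (31d); Sep starts Fri (30d); Oct starts Sun (31d) ✓; Nov starts Wed (30d); Dec starts Fri (31d).
Five-Monday months: January, May, July, October → 4.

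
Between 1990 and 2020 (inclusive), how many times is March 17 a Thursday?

Track March 17's weekday year by year (advancing +1, or +2 across a Feb 29):
  1990: Sat  1991: Sun (+1)  1992: Tue (+2)  1993: Wed (+1)  1994: Thu (+1) ✓
  1995: Fri (+1)  1996: Sun (+2)  1997: Mon (+1)  1998: Tue (+1)  1999: Wed (+1)
  2000: Fri (+2)  2001: Sat (+1)  2002: Sun (+1)  2003: Mon (+1)  … (3 more years) …
  2007: Sat (+1)  2008: Mon (+2)  2009: Tue (+1)  2010: Wed (+1)  2011: Thu (+1) ✓
  2012: Sat (+2)  2013: Sun (+1)  2014: Mon (+1)  2015: Tue (+1)  2016: Thu (+2) ✓
  2017: Fri (+1)  2018: Sat (+1)  2019: Sun (+1)  2020: Tue (+2)
Thursday years: 1994, 2005, 2011, 2016 — 4 in total.

4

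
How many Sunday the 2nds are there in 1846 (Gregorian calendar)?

Check the 2nd of each month of 1846: Jan 2: Fri, Feb 2: Mon, Mar 2: Mon, Apr 2: Thu, May 2: Sat, Jun 2: Tue, Jul 2: Thu, Aug 2: Sun, Sep 2: Wed, Oct 2: Fri, Nov 2: Mon, Dec 2: Wed.
Sunday occurs in August — 1 month.

1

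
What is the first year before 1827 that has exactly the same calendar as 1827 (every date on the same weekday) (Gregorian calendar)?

1821

Two years share a calendar iff Jan 1 falls on the same weekday and both are leap or both are common. 1827: Jan 1 is Monday, common year.
1826: Jan 1 Sunday, common
1825: Jan 1 Saturday, common
1824: Jan 1 Thursday, leap
1823: Jan 1 Wednesday, common
1822: Jan 1 Tuesday, common
1821: Jan 1 Monday, common
1821 matches on both conditions.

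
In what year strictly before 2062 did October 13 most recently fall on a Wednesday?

From one year to the next, a fixed date's weekday advances by 1, or by 2 when a Feb 29 lies between the two dates.
2062: October 13 is Friday.
2061: Thursday (−1)
2060: Wednesday (−1)
October 13 falls on a Wednesday in 2060.

2060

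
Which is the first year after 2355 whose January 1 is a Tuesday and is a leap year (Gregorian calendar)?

Jan 1 advances by 2 weekdays after a leap year and by 1 after a common year.
2355: Jan 1 is Saturday.
2356: Sunday (leap)
2357: Tuesday
2358: Wednesday
2359: Thursday
2360: Friday (leap)
2361: Sunday
2362: Monday
2363: Tuesday
2364: Wednesday (leap)
2365: Friday
2366: Saturday
2367: Sunday
2368: Monday (leap)
2369: Wednesday
2370: Thursday
2371: Friday
2372: Saturday (leap)
2373: Monday
2374: Tuesday
2375: Wednesday
2376: Thursday (leap)
2377: Saturday
2378: Sunday
2379: Monday
2380: Tuesday (leap)
2380 begins on a Tuesday and is a leap year.

2380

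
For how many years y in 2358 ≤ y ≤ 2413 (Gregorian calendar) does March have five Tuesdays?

24

March has 31 days; it has five Tuesdays when Tuesday falls among the first (month-length − 28) days — i.e. when March 1 is one of Tuesday/Monday/Sunday.
March 1 by year: 2358:Sat 2359:Sun✓ 2360:Tue✓ 2361:Wed 2362:Thu 2363:Fri 2364:Sun✓ 2365:Mon✓ 2366:Tue✓ 2367:Wed 2368:Fri 2369:Sat 2370:Sun✓ 2371:Mon✓ 2372:Wed …(26 more)… 2399:Mon✓ 2400:Wed 2401:Thu 2402:Fri 2403:Sat 2404:Mon✓ 2405:Tue✓ 2406:Wed 2407:Thu 2408:Sat 2409:Sun✓ 2410:Mon✓ 2411:Tue✓ 2412:Thu 2413:Fri
Years with five Tuesdays: 2359, 2360, 2364, 2365, 2366, 2370, 2371, 2376, 2377, 2381, 2382, 2383, 2387, 2388, 2392, 2393, 2394, 2398, 2399, 2404, 2405, 2409, 2410, 2411 → 24.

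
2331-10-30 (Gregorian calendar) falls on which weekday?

January 1, 2331 is a Thursday.
October 30 is day 303 of the year, i.e. 302 days after Jan 1.
302 mod 7 = 1, so advance 1 weekday from Thursday: Friday.

Friday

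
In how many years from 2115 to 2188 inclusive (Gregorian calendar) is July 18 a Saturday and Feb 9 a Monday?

7

Check each year's weekday for July 18 and Feb 9:
  2115: Thu/Sat  2116: Sat/Sun  2117: Sun/Tue  2118: Mon/Wed  2119: Tue/Thu  2120: Thu/Fri  2121: Fri/Sun  2122: Sat/Mon ✓  2123: Sun/Tue  2124: Tue/Wed  2125: Wed/Fri  2126: Thu/Sat  2127: Fri/Sun  2128: Sun/Mon  …(46 more)…  2175: Tue/Thu  2176: Thu/Fri  2177: Fri/Sun  2178: Sat/Mon ✓  2179: Sun/Tue  2180: Tue/Wed  2181: Wed/Fri  2182: Thu/Sat  2183: Fri/Sun  2184: Sun/Mon  2185: Mon/Wed  2186: Tue/Thu  2187: Wed/Fri  2188: Fri/Sat
Both conditions hold in: 2122, 2133, 2139, 2150, 2161, 2167, 2178 — 7.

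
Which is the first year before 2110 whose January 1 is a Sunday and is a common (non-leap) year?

Jan 1 advances by 2 weekdays after a leap year and by 1 after a common year.
2110: Jan 1 is Wednesday.
2109: Tuesday
2108: Sunday (leap)
2107: Saturday
2106: Friday
2105: Thursday
2104: Tuesday (leap)
2103: Monday
2102: Sunday
2102 begins on a Sunday and is a common year.

2102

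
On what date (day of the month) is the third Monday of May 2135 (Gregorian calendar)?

May 1, 2135 is a Sunday, so the first Monday is the 2nd.
The third Monday is 2 + 14 = 16.

16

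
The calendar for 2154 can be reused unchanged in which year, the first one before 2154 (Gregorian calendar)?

2143

Two years share a calendar iff Jan 1 falls on the same weekday and both are leap or both are common. 2154: Jan 1 is Tuesday, common year.
2153: Jan 1 Monday, common
2152: Jan 1 Saturday, leap
2151: Jan 1 Friday, common
2150: Jan 1 Thursday, common
2149: Jan 1 Wednesday, common
2148: Jan 1 Monday, leap
2147: Jan 1 Sunday, common
2146: Jan 1 Saturday, common
2145: Jan 1 Friday, common
2144: Jan 1 Wednesday, leap
2143: Jan 1 Tuesday, common
2143 matches on both conditions.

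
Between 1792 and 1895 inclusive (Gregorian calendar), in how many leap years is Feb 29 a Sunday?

3

Leap years in 1792–1895: 25 of them.
Feb 29 weekday advances by 5 (mod 7) from one leap year to the next four years later (or differs when a century non-leap intervenes).
Leap-day weekdays: 1792:Wed 1796:Mon 1804:Wed 1808:Mon 1812:Sat 1816:Thu 1820:Tue 1824:Sun✓ 1828:Fri 1832:Wed 1836:Mon 1840:Sat 1844:Thu 1848:Tue 1852:Sun✓ 1856:Fri 1860:Wed 1864:Mon 1868:Sat 1872:Thu 1876:Tue 1880:Sun✓ 1884:Fri 1888:Wed 1892:Mon
Sunday: 1824, 1852, 1880 → 3.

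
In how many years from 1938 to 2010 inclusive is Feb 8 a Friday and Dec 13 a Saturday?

Check each year's weekday for Feb 8 and Dec 13:
  1938: Tue/Tue  1939: Wed/Wed  1940: Thu/Fri  1941: Sat/Sat  1942: Sun/Sun  1943: Mon/Mon  1944: Tue/Wed  1945: Thu/Thu  1946: Fri/Fri  1947: Sat/Sat  1948: Sun/Mon  1949: Tue/Tue  1950: Wed/Wed  1951: Thu/Thu  …(45 more)…  1997: Sat/Sat  1998: Sun/Sun  1999: Mon/Mon  2000: Tue/Wed  2001: Thu/Thu  2002: Fri/Fri  2003: Sat/Sat  2004: Sun/Mon  2005: Tue/Tue  2006: Wed/Wed  2007: Thu/Thu  2008: Fri/Sat ✓  2009: Sun/Sun  2010: Mon/Mon
Both conditions hold in: 1952, 1980, 2008 — 3.

3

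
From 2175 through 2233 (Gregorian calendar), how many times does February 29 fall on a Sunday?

Leap years in 2175–2233: 14 of them.
Feb 29 weekday advances by 5 (mod 7) from one leap year to the next four years later (or differs when a century non-leap intervenes).
Leap-day weekdays: 2176:Thu 2180:Tue 2184:Sun✓ 2188:Fri 2192:Wed 2196:Mon 2204:Wed 2208:Mon 2212:Sat 2216:Thu 2220:Tue 2224:Sun✓ 2228:Fri 2232:Wed
Sunday: 2184, 2224 → 2.

2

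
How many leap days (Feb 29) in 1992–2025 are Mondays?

Leap years in 1992–2025: 9 of them.
Feb 29 weekday advances by 5 (mod 7) from one leap year to the next four years later (or differs when a century non-leap intervenes).
Leap-day weekdays: 1992:Sat 1996:Thu 2000:Tue 2004:Sun 2008:Fri 2012:Wed 2016:Mon✓ 2020:Sat 2024:Thu
Monday: 2016 → 1.

1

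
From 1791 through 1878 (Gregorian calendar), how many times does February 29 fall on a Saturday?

3

Leap years in 1791–1878: 21 of them.
Feb 29 weekday advances by 5 (mod 7) from one leap year to the next four years later (or differs when a century non-leap intervenes).
Leap-day weekdays: 1792:Wed 1796:Mon 1804:Wed 1808:Mon 1812:Sat✓ 1816:Thu 1820:Tue 1824:Sun 1828:Fri 1832:Wed 1836:Mon 1840:Sat✓ 1844:Thu 1848:Tue 1852:Sun 1856:Fri 1860:Wed 1864:Mon 1868:Sat✓ 1872:Thu 1876:Tue
Saturday: 1812, 1840, 1868 → 3.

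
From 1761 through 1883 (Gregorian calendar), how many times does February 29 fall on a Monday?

5

Leap years in 1761–1883: 29 of them.
Feb 29 weekday advances by 5 (mod 7) from one leap year to the next four years later (or differs when a century non-leap intervenes).
Leap-day weekdays: 1764:Wed 1768:Mon✓ 1772:Sat 1776:Thu 1780:Tue 1784:Sun 1788:Fri 1792:Wed 1796:Mon✓ 1804:Wed 1808:Mon✓ 1812:Sat 1816:Thu …(3 more)… 1832:Wed 1836:Mon✓ 1840:Sat 1844:Thu 1848:Tue 1852:Sun 1856:Fri 1860:Wed 1864:Mon✓ 1868:Sat 1872:Thu 1876:Tue 1880:Sun
Monday: 1768, 1796, 1808, 1836, 1864 → 5.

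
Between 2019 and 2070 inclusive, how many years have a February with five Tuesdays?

February has 28 days (29 in leap years); it has five Tuesdays when Tuesday falls among the first (month-length − 28) days — i.e. when February 1 is Tuesday in a leap year (never in a common year).
February 1 by year: 2019:Fri 2020:Sat 2021:Mon 2022:Tue 2023:Wed 2024:Thu 2025:Sat 2026:Sun 2027:Mon 2028:Tue✓ 2029:Thu 2030:Fri 2031:Sat 2032:Sun 2033:Tue …(22 more)… 2056:Tue✓ 2057:Thu 2058:Fri 2059:Sat 2060:Sun 2061:Tue 2062:Wed 2063:Thu 2064:Fri 2065:Sun 2066:Mon 2067:Tue 2068:Wed 2069:Fri 2070:Sat
Years with five Tuesdays: 2028, 2056 → 2.

2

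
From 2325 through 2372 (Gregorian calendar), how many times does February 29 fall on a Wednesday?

Leap years in 2325–2372: 12 of them.
Feb 29 weekday advances by 5 (mod 7) from one leap year to the next four years later (or differs when a century non-leap intervenes).
Leap-day weekdays: 2328:Wed✓ 2332:Mon 2336:Sat 2340:Thu 2344:Tue 2348:Sun 2352:Fri 2356:Wed✓ 2360:Mon 2364:Sat 2368:Thu 2372:Tue
Wednesday: 2328, 2356 → 2.

2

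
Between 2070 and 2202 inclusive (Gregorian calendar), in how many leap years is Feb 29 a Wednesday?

5

Leap years in 2070–2202: 31 of them.
Feb 29 weekday advances by 5 (mod 7) from one leap year to the next four years later (or differs when a century non-leap intervenes).
Leap-day weekdays: 2072:Mon 2076:Sat 2080:Thu 2084:Tue 2088:Sun 2092:Fri 2096:Wed✓ 2104:Fri 2108:Wed✓ 2112:Mon 2116:Sat 2120:Thu 2124:Tue …(5 more)… 2148:Thu 2152:Tue 2156:Sun 2160:Fri 2164:Wed✓ 2168:Mon 2172:Sat 2176:Thu 2180:Tue 2184:Sun 2188:Fri 2192:Wed✓ 2196:Mon
Wednesday: 2096, 2108, 2136, 2164, 2192 → 5.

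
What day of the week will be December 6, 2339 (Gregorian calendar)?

January 1, 2339 is a Sunday.
December 6 is day 340 of the year, i.e. 339 days after Jan 1.
339 mod 7 = 3, so advance 3 weekdays from Sunday: Wednesday.

Wednesday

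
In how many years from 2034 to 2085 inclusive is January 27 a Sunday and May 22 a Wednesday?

5

Check each year's weekday for January 27 and May 22:
  2034: Fri/Mon  2035: Sat/Tue  2036: Sun/Thu  2037: Tue/Fri  2038: Wed/Sat  2039: Thu/Sun  2040: Fri/Tue  2041: Sun/Wed ✓  2042: Mon/Thu  2043: Tue/Fri  2044: Wed/Sun  2045: Fri/Mon  2046: Sat/Tue  2047: Sun/Wed ✓  …(24 more)…  2072: Wed/Sun  2073: Fri/Mon  2074: Sat/Tue  2075: Sun/Wed ✓  2076: Mon/Fri  2077: Wed/Sat  2078: Thu/Sun  2079: Fri/Mon  2080: Sat/Wed  2081: Mon/Thu  2082: Tue/Fri  2083: Wed/Sat  2084: Thu/Mon  2085: Sat/Tue
Both conditions hold in: 2041, 2047, 2058, 2069, 2075 — 5.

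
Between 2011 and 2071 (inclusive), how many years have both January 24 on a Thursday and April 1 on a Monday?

Check each year's weekday for January 24 and April 1:
  2011: Mon/Fri  2012: Tue/Sun  2013: Thu/Mon ✓  2014: Fri/Tue  2015: Sat/Wed  2016: Sun/Fri  2017: Tue/Sat  2018: Wed/Sun  2019: Thu/Mon ✓  2020: Fri/Wed  2021: Sun/Thu  2022: Mon/Fri  2023: Tue/Sat  2024: Wed/Mon  …(33 more)…  2058: Thu/Mon ✓  2059: Fri/Tue  2060: Sat/Thu  2061: Mon/Fri  2062: Tue/Sat  2063: Wed/Sun  2064: Thu/Tue  2065: Sat/Wed  2066: Sun/Thu  2067: Mon/Fri  2068: Tue/Sun  2069: Thu/Mon ✓  2070: Fri/Tue  2071: Sat/Wed
Both conditions hold in: 2013, 2019, 2030, 2041, 2047, 2058, 2069 — 7.

7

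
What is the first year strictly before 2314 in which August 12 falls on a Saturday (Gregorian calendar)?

2311

From one year to the next, a fixed date's weekday advances by 1, or by 2 when a Feb 29 lies between the two dates.
2314: August 12 is Wednesday.
2313: Tuesday (−1)
2312: Monday (−1)
2311: Saturday (−2)
August 12 falls on a Saturday in 2311.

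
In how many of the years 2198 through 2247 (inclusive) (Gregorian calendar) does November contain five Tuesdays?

November has 30 days; it has five Tuesdays when Tuesday falls among the first (month-length − 28) days — i.e. when November 1 is one of Tuesday/Monday.
November 1 by year: 2198:Thu 2199:Fri 2200:Sat 2201:Sun 2202:Mon✓ 2203:Tue✓ 2204:Thu 2205:Fri 2206:Sat 2207:Sun 2208:Tue✓ 2209:Wed 2210:Thu 2211:Fri 2212:Sun …(20 more)… 2233:Fri 2234:Sat 2235:Sun 2236:Tue✓ 2237:Wed 2238:Thu 2239:Fri 2240:Sun 2241:Mon✓ 2242:Tue✓ 2243:Wed 2244:Fri 2245:Sat 2246:Sun 2247:Mon✓
Years with five Tuesdays: 2202, 2203, 2208, 2213, 2214, 2219, 2224, 2225, 2230, 2231, 2236, 2241, 2242, 2247 → 14.

14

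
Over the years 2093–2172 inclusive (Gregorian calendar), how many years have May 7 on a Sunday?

Track May 7's weekday year by year (advancing +1, or +2 across a Feb 29):
  2093: Thu  2094: Fri (+1)  2095: Sat (+1)  2096: Mon (+2)  2097: Tue (+1)
  2098: Wed (+1)  2099: Thu (+1)  2100: Fri (+1)  2101: Sat (+1)  2102: Sun (+1) ✓
  2103: Mon (+1)  2104: Wed (+2)  2105: Thu (+1)  2106: Fri (+1)  … (52 more years) …
  2159: Mon (+1)  2160: Wed (+2)  2161: Thu (+1)  2162: Fri (+1)  2163: Sat (+1)
  2164: Mon (+2)  2165: Tue (+1)  2166: Wed (+1)  2167: Thu (+1)  2168: Sat (+2)
  2169: Sun (+1) ✓  2170: Mon (+1)  2171: Tue (+1)  2172: Thu (+2)
Sunday years: 2102, 2113, 2119, 2124, 2130, 2141, 2147, 2152, 2158, 2169 — 10 in total.

10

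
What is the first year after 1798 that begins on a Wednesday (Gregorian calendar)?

1800

Jan 1 advances by 2 weekdays after a leap year and by 1 after a common year.
1798: Jan 1 is Monday.
1799: Tuesday
1800: Wednesday
1800 begins on a Wednesday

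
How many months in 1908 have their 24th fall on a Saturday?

Check the 24th of each month of 1908: Jan 24: Fri, Feb 24: Mon, Mar 24: Tue, Apr 24: Fri, May 24: Sun, Jun 24: Wed, Jul 24: Fri, Aug 24: Mon, Sep 24: Thu, Oct 24: Sat, Nov 24: Tue, Dec 24: Thu.
Saturday occurs in October — 1 month.

1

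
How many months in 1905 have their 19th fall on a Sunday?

Check the 19th of each month of 1905: Jan 19: Thu, Feb 19: Sun, Mar 19: Sun, Apr 19: Wed, May 19: Fri, Jun 19: Mon, Jul 19: Wed, Aug 19: Sat, Sep 19: Tue, Oct 19: Thu, Nov 19: Sun, Dec 19: Tue.
Sunday occurs in February, March, November — 3 months.

3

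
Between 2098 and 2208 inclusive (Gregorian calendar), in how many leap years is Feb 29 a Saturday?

Leap years in 2098–2208: 26 of them.
Feb 29 weekday advances by 5 (mod 7) from one leap year to the next four years later (or differs when a century non-leap intervenes).
Leap-day weekdays: 2104:Fri 2108:Wed 2112:Mon 2116:Sat✓ 2120:Thu 2124:Tue 2128:Sun 2132:Fri 2136:Wed 2140:Mon 2144:Sat✓ 2148:Thu 2152:Tue 2156:Sun 2160:Fri 2164:Wed 2168:Mon 2172:Sat✓ 2176:Thu 2180:Tue 2184:Sun 2188:Fri 2192:Wed 2196:Mon 2204:Wed 2208:Mon
Saturday: 2116, 2144, 2172 → 3.

3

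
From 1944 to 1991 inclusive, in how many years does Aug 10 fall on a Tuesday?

Track Aug 10's weekday year by year (advancing +1, or +2 across a Feb 29):
  1944: Thu  1945: Fri (+1)  1946: Sat (+1)  1947: Sun (+1)  1948: Tue (+2) ✓
  1949: Wed (+1)  1950: Thu (+1)  1951: Fri (+1)  1952: Sun (+2)  1953: Mon (+1)
  1954: Tue (+1) ✓  1955: Wed (+1)  1956: Fri (+2)  1957: Sat (+1)  … (20 more years) …
  1978: Thu (+1)  1979: Fri (+1)  1980: Sun (+2)  1981: Mon (+1)  1982: Tue (+1) ✓
  1983: Wed (+1)  1984: Fri (+2)  1985: Sat (+1)  1986: Sun (+1)  1987: Mon (+1)
  1988: Wed (+2)  1989: Thu (+1)  1990: Fri (+1)  1991: Sat (+1)
Tuesday years: 1948, 1954, 1965, 1971, 1976, 1982 — 6 in total.

6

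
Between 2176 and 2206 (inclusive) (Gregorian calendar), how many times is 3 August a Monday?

4

Track 3 August's weekday year by year (advancing +1, or +2 across a Feb 29):
  2176: Sat  2177: Sun (+1)  2178: Mon (+1) ✓  2179: Tue (+1)  2180: Thu (+2)
  2181: Fri (+1)  2182: Sat (+1)  2183: Sun (+1)  2184: Tue (+2)  2185: Wed (+1)
  2186: Thu (+1)  2187: Fri (+1)  2188: Sun (+2)  2189: Mon (+1) ✓  … (3 more years) …
  2193: Sat (+1)  2194: Sun (+1)  2195: Mon (+1) ✓  2196: Wed (+2)  2197: Thu (+1)
  2198: Fri (+1)  2199: Sat (+1)  2200: Sun (+1)  2201: Mon (+1) ✓  2202: Tue (+1)
  2203: Wed (+1)  2204: Fri (+2)  2205: Sat (+1)  2206: Sun (+1)
Monday years: 2178, 2189, 2195, 2201 — 4 in total.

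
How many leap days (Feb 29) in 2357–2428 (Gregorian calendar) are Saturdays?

3

Leap years in 2357–2428: 18 of them.
Feb 29 weekday advances by 5 (mod 7) from one leap year to the next four years later (or differs when a century non-leap intervenes).
Leap-day weekdays: 2360:Mon 2364:Sat✓ 2368:Thu 2372:Tue 2376:Sun 2380:Fri 2384:Wed 2388:Mon 2392:Sat✓ 2396:Thu 2400:Tue 2404:Sun 2408:Fri 2412:Wed 2416:Mon 2420:Sat✓ 2424:Thu 2428:Tue
Saturday: 2364, 2392, 2420 → 3.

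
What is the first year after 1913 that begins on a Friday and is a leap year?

Jan 1 advances by 2 weekdays after a leap year and by 1 after a common year.
1913: Jan 1 is Wednesday.
1914: Thursday
1915: Friday
1916: Saturday (leap)
1917: Monday
1918: Tuesday
1919: Wednesday
1920: Thursday (leap)
1921: Saturday
1922: Sunday
1923: Monday
1924: Tuesday (leap)
1925: Thursday
1926: Friday
1927: Saturday
1928: Sunday (leap)
1929: Tuesday
1930: Wednesday
1931: Thursday
1932: Friday (leap)
1932 begins on a Friday and is a leap year.

1932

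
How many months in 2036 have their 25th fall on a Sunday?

1

Check the 25th of each month of 2036: Jan 25: Fri, Feb 25: Mon, Mar 25: Tue, Apr 25: Fri, May 25: Sun, Jun 25: Wed, Jul 25: Fri, Aug 25: Mon, Sep 25: Thu, Oct 25: Sat, Nov 25: Tue, Dec 25: Thu.
Sunday occurs in May — 1 month.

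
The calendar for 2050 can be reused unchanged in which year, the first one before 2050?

2039

Two years share a calendar iff Jan 1 falls on the same weekday and both are leap or both are common. 2050: Jan 1 is Saturday, common year.
2049: Jan 1 Friday, common
2048: Jan 1 Wednesday, leap
2047: Jan 1 Tuesday, common
2046: Jan 1 Monday, common
2045: Jan 1 Sunday, common
2044: Jan 1 Friday, leap
2043: Jan 1 Thursday, common
2042: Jan 1 Wednesday, common
2041: Jan 1 Tuesday, common
2040: Jan 1 Sunday, leap
2039: Jan 1 Saturday, common
2039 matches on both conditions.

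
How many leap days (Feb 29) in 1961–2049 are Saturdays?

4

Leap years in 1961–2049: 22 of them.
Feb 29 weekday advances by 5 (mod 7) from one leap year to the next four years later (or differs when a century non-leap intervenes).
Leap-day weekdays: 1964:Sat✓ 1968:Thu 1972:Tue 1976:Sun 1980:Fri 1984:Wed 1988:Mon 1992:Sat✓ 1996:Thu 2000:Tue 2004:Sun 2008:Fri 2012:Wed 2016:Mon 2020:Sat✓ 2024:Thu 2028:Tue 2032:Sun 2036:Fri 2040:Wed 2044:Mon 2048:Sat✓
Saturday: 1964, 1992, 2020, 2048 → 4.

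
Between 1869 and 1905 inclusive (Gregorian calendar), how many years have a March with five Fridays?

March has 31 days; it has five Fridays when Friday falls among the first (month-length − 28) days — i.e. when March 1 is one of Friday/Thursday/Wednesday.
March 1 by year: 1869:Mon 1870:Tue 1871:Wed✓ 1872:Fri✓ 1873:Sat 1874:Sun 1875:Mon 1876:Wed✓ 1877:Thu✓ 1878:Fri✓ 1879:Sat 1880:Mon 1881:Tue 1882:Wed✓ 1883:Thu✓ …(7 more)… 1891:Sun 1892:Tue 1893:Wed✓ 1894:Thu✓ 1895:Fri✓ 1896:Sun 1897:Mon 1898:Tue 1899:Wed✓ 1900:Thu✓ 1901:Fri✓ 1902:Sat 1903:Sun 1904:Tue 1905:Wed✓
Years with five Fridays: 1871, 1872, 1876, 1877, 1878, 1882, 1883, 1888, 1889, 1893, 1894, 1895, 1899, 1900, 1901, 1905 → 16.

16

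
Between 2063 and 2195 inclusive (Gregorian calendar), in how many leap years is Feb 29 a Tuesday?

4

Leap years in 2063–2195: 32 of them.
Feb 29 weekday advances by 5 (mod 7) from one leap year to the next four years later (or differs when a century non-leap intervenes).
Leap-day weekdays: 2064:Fri 2068:Wed 2072:Mon 2076:Sat 2080:Thu 2084:Tue✓ 2088:Sun 2092:Fri 2096:Wed 2104:Fri 2108:Wed 2112:Mon 2116:Sat …(6 more)… 2144:Sat 2148:Thu 2152:Tue✓ 2156:Sun 2160:Fri 2164:Wed 2168:Mon 2172:Sat 2176:Thu 2180:Tue✓ 2184:Sun 2188:Fri 2192:Wed
Tuesday: 2084, 2124, 2152, 2180 → 4.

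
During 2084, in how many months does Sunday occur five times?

A month of length L has five Sundays iff its first Sunday is on day ≤ L−28 (so day 1–3 in a 31-day month, 1–2 in a 30-day month, day 1 in a leap February).
Checking each month of 2084: Jan starts Sat (31d) ✓; Feb starts Tue (29d); Mar starts Wed (31d); Apr starts Sat (30d) ✓; May starts Mon (31d); Jun starts Thu (30d); Jul starts Sat (31d) ✓; Aug starts Tue (31d); Sep starts Fri (30d); Oct starts Sun (31d) ✓; Nov starts Wed (30d); Dec starts Fri (31d) ✓.
Five-Sunday months: January, April, July, October, December → 5.

5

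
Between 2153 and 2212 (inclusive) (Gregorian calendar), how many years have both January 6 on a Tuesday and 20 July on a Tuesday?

2

Check each year's weekday for January 6 and 20 July:
  2153: Sat/Fri  2154: Sun/Sat  2155: Mon/Sun  2156: Tue/Tue ✓  2157: Thu/Wed  2158: Fri/Thu  2159: Sat/Fri  2160: Sun/Sun  2161: Tue/Mon  2162: Wed/Tue  2163: Thu/Wed  2164: Fri/Fri  2165: Sun/Sat  2166: Mon/Sun  …(32 more)…  2199: Sun/Sat  2200: Mon/Sun  2201: Tue/Mon  2202: Wed/Tue  2203: Thu/Wed  2204: Fri/Fri  2205: Sun/Sat  2206: Mon/Sun  2207: Tue/Mon  2208: Wed/Wed  2209: Fri/Thu  2210: Sat/Fri  2211: Sun/Sat  2212: Mon/Mon
Both conditions hold in: 2156, 2184 — 2.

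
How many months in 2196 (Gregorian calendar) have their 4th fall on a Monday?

Check the 4th of each month of 2196: Jan 4: Mon, Feb 4: Thu, Mar 4: Fri, Apr 4: Mon, May 4: Wed, Jun 4: Sat, Jul 4: Mon, Aug 4: Thu, Sep 4: Sun, Oct 4: Tue, Nov 4: Fri, Dec 4: Sun.
Monday occurs in January, April, July — 3 months.

3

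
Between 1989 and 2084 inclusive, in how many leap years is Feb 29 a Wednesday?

3

Leap years in 1989–2084: 24 of them.
Feb 29 weekday advances by 5 (mod 7) from one leap year to the next four years later (or differs when a century non-leap intervenes).
Leap-day weekdays: 1992:Sat 1996:Thu 2000:Tue 2004:Sun 2008:Fri 2012:Wed✓ 2016:Mon 2020:Sat 2024:Thu 2028:Tue 2032:Sun 2036:Fri 2040:Wed✓ 2044:Mon 2048:Sat 2052:Thu 2056:Tue 2060:Sun 2064:Fri 2068:Wed✓ 2072:Mon 2076:Sat 2080:Thu 2084:Tue
Wednesday: 2012, 2040, 2068 → 3.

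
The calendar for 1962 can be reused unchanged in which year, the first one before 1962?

1951

Two years share a calendar iff Jan 1 falls on the same weekday and both are leap or both are common. 1962: Jan 1 is Monday, common year.
1961: Jan 1 Sunday, common
1960: Jan 1 Friday, leap
1959: Jan 1 Thursday, common
1958: Jan 1 Wednesday, common
1957: Jan 1 Tuesday, common
1956: Jan 1 Sunday, leap
1955: Jan 1 Saturday, common
1954: Jan 1 Friday, common
1953: Jan 1 Thursday, common
1952: Jan 1 Tuesday, leap
1951: Jan 1 Monday, common
1951 matches on both conditions.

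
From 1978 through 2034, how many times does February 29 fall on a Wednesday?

2

Leap years in 1978–2034: 14 of them.
Feb 29 weekday advances by 5 (mod 7) from one leap year to the next four years later (or differs when a century non-leap intervenes).
Leap-day weekdays: 1980:Fri 1984:Wed✓ 1988:Mon 1992:Sat 1996:Thu 2000:Tue 2004:Sun 2008:Fri 2012:Wed✓ 2016:Mon 2020:Sat 2024:Thu 2028:Tue 2032:Sun
Wednesday: 1984, 2012 → 2.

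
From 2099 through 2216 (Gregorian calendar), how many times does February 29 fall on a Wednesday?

5

Leap years in 2099–2216: 28 of them.
Feb 29 weekday advances by 5 (mod 7) from one leap year to the next four years later (or differs when a century non-leap intervenes).
Leap-day weekdays: 2104:Fri 2108:Wed✓ 2112:Mon 2116:Sat 2120:Thu 2124:Tue 2128:Sun 2132:Fri 2136:Wed✓ 2140:Mon 2144:Sat 2148:Thu 2152:Tue 2156:Sun 2160:Fri 2164:Wed✓ 2168:Mon 2172:Sat 2176:Thu 2180:Tue 2184:Sun 2188:Fri 2192:Wed✓ 2196:Mon 2204:Wed✓ 2208:Mon 2212:Sat 2216:Thu
Wednesday: 2108, 2136, 2164, 2192, 2204 → 5.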